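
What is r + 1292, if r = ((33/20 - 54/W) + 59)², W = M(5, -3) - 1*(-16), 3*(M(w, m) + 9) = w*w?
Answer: 963973041/211600 ≈ 4555.6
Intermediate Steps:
M(w, m) = -9 + w²/3 (M(w, m) = -9 + (w*w)/3 = -9 + w²/3)
W = 46/3 (W = (-9 + (⅓)*5²) - 1*(-16) = (-9 + (⅓)*25) + 16 = (-9 + 25/3) + 16 = -⅔ + 16 = 46/3 ≈ 15.333)
r = 690585841/211600 (r = ((33/20 - 54/46/3) + 59)² = ((33*(1/20) - 54*3/46) + 59)² = ((33/20 - 81/23) + 59)² = (-861/460 + 59)² = (26279/460)² = 690585841/211600 ≈ 3263.6)
r + 1292 = 690585841/211600 + 1292 = 963973041/211600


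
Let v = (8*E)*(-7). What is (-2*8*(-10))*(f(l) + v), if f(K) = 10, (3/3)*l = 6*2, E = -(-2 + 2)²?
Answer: 1600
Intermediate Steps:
E = 0 (E = -1*0² = -1*0 = 0)
l = 12 (l = 6*2 = 12)
v = 0 (v = (8*0)*(-7) = 0*(-7) = 0)
(-2*8*(-10))*(f(l) + v) = (-2*8*(-10))*(10 + 0) = -16*(-10)*10 = 160*10 = 1600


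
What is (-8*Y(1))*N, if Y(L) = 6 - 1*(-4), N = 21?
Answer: -1680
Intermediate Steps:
Y(L) = 10 (Y(L) = 6 + 4 = 10)
(-8*Y(1))*N = -8*10*21 = -80*21 = -1680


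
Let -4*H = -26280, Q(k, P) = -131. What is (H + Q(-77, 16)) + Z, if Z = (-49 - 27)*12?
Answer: 5527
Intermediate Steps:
H = 6570 (H = -1/4*(-26280) = 6570)
Z = -912 (Z = -76*12 = -912)
(H + Q(-77, 16)) + Z = (6570 - 131) - 912 = 6439 - 912 = 5527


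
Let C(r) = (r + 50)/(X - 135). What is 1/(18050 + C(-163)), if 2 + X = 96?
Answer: 41/740163 ≈ 5.5393e-5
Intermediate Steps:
X = 94 (X = -2 + 96 = 94)
C(r) = -50/41 - r/41 (C(r) = (r + 50)/(94 - 135) = (50 + r)/(-41) = (50 + r)*(-1/41) = -50/41 - r/41)
1/(18050 + C(-163)) = 1/(18050 + (-50/41 - 1/41*(-163))) = 1/(18050 + (-50/41 + 163/41)) = 1/(18050 + 113/41) = 1/(740163/41) = 41/740163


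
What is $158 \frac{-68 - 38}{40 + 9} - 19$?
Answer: $- \frac{17679}{49} \approx -360.8$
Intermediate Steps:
$158 \frac{-68 - 38}{40 + 9} - 19 = 158 \left(- \frac{106}{49}\right) - 19 = - \frac{16748}{49} - 19 = - \frac{17679}{49}$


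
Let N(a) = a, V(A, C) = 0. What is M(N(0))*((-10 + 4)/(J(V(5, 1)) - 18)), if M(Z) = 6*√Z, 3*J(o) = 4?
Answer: 0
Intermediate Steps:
J(o) = 4/3 (J(o) = (⅓)*4 = 4/3)
M(N(0))*((-10 + 4)/(J(V(5, 1)) - 18)) = (6*√0)*((-10 + 4)/(4/3 - 18)) = (6*0)*(-6/(-50/3)) = 0*(-6*(-3/50)) = 0*(9/25) = 0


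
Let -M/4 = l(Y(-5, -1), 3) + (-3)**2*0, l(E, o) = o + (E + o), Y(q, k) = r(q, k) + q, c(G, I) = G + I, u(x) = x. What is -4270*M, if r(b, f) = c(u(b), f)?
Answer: -85400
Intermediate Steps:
r(b, f) = b + f
Y(q, k) = k + 2*q (Y(q, k) = (q + k) + q = (k + q) + q = k + 2*q)
l(E, o) = E + 2*o
M = 20 (M = -4*(((-1 + 2*(-5)) + 2*3) + (-3)**2*0) = -4*(((-1 - 10) + 6) + 9*0) = -4*((-11 + 6) + 0) = -4*(-5 + 0) = -4*(-5) = 20)
-4270*M = -4270*20 = -85400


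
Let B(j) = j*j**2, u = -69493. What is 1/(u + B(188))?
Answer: 1/6575179 ≈ 1.5209e-7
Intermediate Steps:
B(j) = j**3
1/(u + B(188)) = 1/(-69493 + 188**3) = 1/(-69493 + 6644672) = 1/6575179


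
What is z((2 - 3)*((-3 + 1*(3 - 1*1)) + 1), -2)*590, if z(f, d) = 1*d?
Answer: -1180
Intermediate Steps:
z(f, d) = d
z((2 - 3)*((-3 + 1*(3 - 1*1)) + 1), -2)*590 = -2*590 = -1180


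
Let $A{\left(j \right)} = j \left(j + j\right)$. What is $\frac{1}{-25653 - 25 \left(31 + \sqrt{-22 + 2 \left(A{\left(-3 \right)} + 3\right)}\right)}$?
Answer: $- \frac{6607}{174606671} + \frac{25 \sqrt{5}}{349213342} \approx -3.7679 \cdot 10^{-5}$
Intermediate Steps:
$A{\left(j \right)} = 2 j^{2}$ ($A{\left(j \right)} = j 2 j = 2 j^{2}$)
$\frac{1}{-25653 - 25 \left(31 + \sqrt{-22 + 2 \left(A{\left(-3 \right)} + 3\right)}\right)} = \frac{1}{-25653 - 25 \left(31 + \sqrt{-22 + 2 \left(2 \left(-3\right)^{2} + 3\right)}\right)} = \frac{1}{-25653 - 25 \left(31 + \sqrt{-22 + 2 \left(2 \cdot 9 + 3\right)}\right)} = \frac{1}{-25653 - 25 \left(31 + \sqrt{-22 + 2 \left(18 + 3\right)}\right)} = \frac{1}{-25653 - 25 \left(31 + \sqrt{-22 + 2 \cdot 21}\right)} = \frac{1}{-25653 - 25 \left(31 + \sqrt{-22 + 42}\right)} = \frac{1}{-25653 - 25 \left(31 + \sqrt{20}\right)} = \frac{1}{-25653 - 25 \left(31 + 2 \sqrt{5}\right)} = \frac{1}{-25653 - \left(775 + 50 \sqrt{5}\right)} = \frac{1}{-26428 - 50 \sqrt{5}}$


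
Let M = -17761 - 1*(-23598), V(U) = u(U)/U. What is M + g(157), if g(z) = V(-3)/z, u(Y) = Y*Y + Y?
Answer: 916407/157 ≈ 5837.0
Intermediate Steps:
u(Y) = Y + Y**2 (u(Y) = Y**2 + Y = Y + Y**2)
V(U) = 1 + U (V(U) = (U*(1 + U))/U = 1 + U)
g(z) = -2/z (g(z) = (1 - 3)/z = -2/z)
M = 5837 (M = -17761 + 23598 = 5837)
M + g(157) = 5837 - 2/157 = 916407/157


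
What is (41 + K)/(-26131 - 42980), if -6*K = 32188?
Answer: 15971/207333 ≈ 0.077031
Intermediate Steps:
K = -16094/3 (K = -⅙*32188 = -16094/3 ≈ -5364.7)
(41 + K)/(-26131 - 42980) = (41 - 16094/3)/(-26131 - 42980) = -15971/3/(-69111) = -15971/3*(-1/69111) = 15971/207333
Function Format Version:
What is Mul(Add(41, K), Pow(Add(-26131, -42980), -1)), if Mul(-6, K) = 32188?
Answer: Rational(15971, 207333) ≈ 0.077031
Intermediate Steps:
K = Rational(-16094, 3) (K = Mul(Rational(-1, 6), 32188) = Rational(-16094, 3) ≈ -5364.7)
Mul(Add(41, K), Pow(Add(-26131, -42980), -1)) = Mul(Add(41, Rational(-16094, 3)), Pow(Add(-26131, -42980), -1)) = Mul(Rational(-15971, 3), Pow(-69111, -1)) = Mul(Rational(-15971, 3), Rational(-1, 69111)) = Rational(15971, 207333)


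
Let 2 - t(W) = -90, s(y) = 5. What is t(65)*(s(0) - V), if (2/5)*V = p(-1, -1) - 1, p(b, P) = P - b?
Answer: 690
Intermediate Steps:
t(W) = 92 (t(W) = 2 - 1*(-90) = 2 + 90 = 92)
V = -5/2 (V = 5*((-1 - 1*(-1)) - 1)/2 = 5*((-1 + 1) - 1)/2 = 5*(0 - 1)/2 = (5/2)*(-1) = -5/2 ≈ -2.5000)
t(65)*(s(0) - V) = 92*(5 - 1*(-5/2)) = 92*(5 + 5/2) = 92*(15/2) = 690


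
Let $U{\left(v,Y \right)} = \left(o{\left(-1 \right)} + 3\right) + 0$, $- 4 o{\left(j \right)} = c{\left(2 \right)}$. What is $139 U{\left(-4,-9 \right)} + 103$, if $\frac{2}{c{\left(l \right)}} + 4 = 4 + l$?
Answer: $\frac{1941}{4} \approx 485.25$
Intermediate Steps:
$c{\left(l \right)} = \frac{2}{l}$ ($c{\left(l \right)} = \frac{2}{-4 + \left(4 + l\right)} = \frac{2}{l}$)
$o{\left(j \right)} = - \frac{1}{4}$ ($o{\left(j \right)} = - \frac{2 \cdot \frac{1}{2}}{4} = \left(- \frac{1}{4}\right) 1 = - \frac{1}{4}$)
$U{\left(v,Y \right)} = \frac{11}{4}$ ($U{\left(v,Y \right)} = \left(- \frac{1}{4} + 3\right) + 0 = \frac{11}{4} + 0 = \frac{11}{4}$)
$139 U{\left(-4,-9 \right)} + 103 = 139 \cdot \frac{11}{4} + 103 = \frac{1529}{4} + 103 = \frac{1941}{4}$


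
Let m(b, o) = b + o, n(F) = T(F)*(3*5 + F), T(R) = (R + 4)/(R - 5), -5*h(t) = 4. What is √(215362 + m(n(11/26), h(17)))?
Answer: √51536869213830/15470 ≈ 464.05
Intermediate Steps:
h(t) = -⅘ (h(t) = -⅕*4 = -⅘)
T(R) = (4 + R)/(-5 + R)
n(F) = (4 + F)*(15 + F)/(-5 + F) (n(F) = ((4 + F)/(-5 + F))*(3*5 + F) = ((4 + F)/(-5 + F))*(15 + F) = (4 + F)*(15 + F)/(-5 + F))
√(215362 + m(n(11/26), h(17))) = √(215362 + ((4 + 11/26)*(15 + 11/26)/(-5 + 11/26) - ⅘)) = √(215362 + ((115/26)*(401/26)/(-119/26) - ⅘)) = √(215362 + (-26/119*115/26*401/26 - ⅘)) = √(215362 + (-46115/3094 - ⅘)) = √(215362 - 242951/15470) = √(3331407189/15470) = √51536869213830/15470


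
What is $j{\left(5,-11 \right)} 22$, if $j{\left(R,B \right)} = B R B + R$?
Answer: $13420$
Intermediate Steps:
$j{\left(R,B \right)} = R + R B^{2}$ ($j{\left(R,B \right)} = R B^{2} + R = R + R B^{2}$)
$j{\left(5,-11 \right)} 22 = 5 \left(1 + \left(-11\right)^{2}\right) 22 = 5 \left(1 + 121\right) 22 = 5 \cdot 122 \cdot 22 = 610 \cdot 22 = 13420$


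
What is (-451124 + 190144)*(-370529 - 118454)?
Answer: 127614783340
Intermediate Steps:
(-451124 + 190144)*(-370529 - 118454) = -260980*(-488983) = 127614783340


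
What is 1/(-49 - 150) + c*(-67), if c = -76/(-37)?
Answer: -1013345/7363 ≈ -137.63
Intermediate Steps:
c = 76/37 (c = -76*(-1/37) = 76/37 ≈ 2.0541)
1/(-49 - 150) + c*(-67) = 1/(-49 - 150) + (76/37)*(-67) = 1/(-199) - 5092/37 = -1/199 - 5092/37 = -1013345/7363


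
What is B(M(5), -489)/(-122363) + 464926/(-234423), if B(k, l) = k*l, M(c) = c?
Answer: -8045225129/4097814507 ≈ -1.9633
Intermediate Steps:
B(M(5), -489)/(-122363) + 464926/(-234423) = (5*(-489))/(-122363) + 464926/(-234423) = -2445*(-1/122363) + 464926*(-1/234423) = 2445/122363 - 66418/33489 = -8045225129/4097814507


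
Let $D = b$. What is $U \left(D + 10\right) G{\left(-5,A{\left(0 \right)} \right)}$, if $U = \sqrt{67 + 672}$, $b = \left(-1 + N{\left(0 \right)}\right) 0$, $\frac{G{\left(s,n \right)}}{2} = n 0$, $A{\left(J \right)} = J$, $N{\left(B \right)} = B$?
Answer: $0$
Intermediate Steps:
$G{\left(s,n \right)} = 0$ ($G{\left(s,n \right)} = 2 n 0 = 2 \cdot 0 = 0$)
$b = 0$ ($b = \left(-1 + 0\right) 0 = \left(-1\right) 0 = 0$)
$D = 0$
$U = \sqrt{739} \approx 27.185$
$U \left(D + 10\right) G{\left(-5,A{\left(0 \right)} \right)} = \sqrt{739} \left(0 + 10\right) 0 = \sqrt{739} \cdot 10 \cdot 0 = \sqrt{739} \cdot 0 = 0$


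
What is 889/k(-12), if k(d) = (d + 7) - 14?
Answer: -889/19 ≈ -46.789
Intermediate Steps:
k(d) = -7 + d (k(d) = (7 + d) - 14 = -7 + d)
889/k(-12) = 889/(-7 - 12) = 889/(-19) = 889*(-1/19) = -889/19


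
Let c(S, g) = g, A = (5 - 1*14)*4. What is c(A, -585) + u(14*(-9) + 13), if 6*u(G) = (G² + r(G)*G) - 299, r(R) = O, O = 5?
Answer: 8395/6 ≈ 1399.2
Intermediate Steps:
A = -36 (A = (5 - 14)*4 = -9*4 = -36)
r(R) = 5
u(G) = -299/6 + G²/6 + 5*G/6 (u(G) = ((G² + 5*G) - 299)/6 = (-299 + G² + 5*G)/6 = -299/6 + G²/6 + 5*G/6)
c(A, -585) + u(14*(-9) + 13) = -585 + (-299/6 + (14*(-9) + 13)²/6 + 5*(14*(-9) + 13)/6) = -585 + (-299/6 + (-126 + 13)²/6 + 5*(-126 + 13)/6) = -585 + (-299/6 + (⅙)*(-113)² + (⅚)*(-113)) = -585 + (-299/6 + (⅙)*12769 - 565/6) = -585 + (-299/6 + 12769/6 - 565/6) = -585 + 11905/6 = 8395/6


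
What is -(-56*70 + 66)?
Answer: 3854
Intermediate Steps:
-(-56*70 + 66) = -(-3920 + 66) = -1*(-3854) = 3854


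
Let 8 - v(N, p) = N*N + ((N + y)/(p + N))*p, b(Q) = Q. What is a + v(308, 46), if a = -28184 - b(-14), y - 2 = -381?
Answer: -21773969/177 ≈ -1.2302e+5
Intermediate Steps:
y = -379 (y = 2 - 381 = -379)
a = -28170 (a = -28184 - 1*(-14) = -28184 + 14 = -28170)
v(N, p) = 8 - N² - p*(-379 + N)/(N + p) (v(N, p) = 8 - (N*N + ((N - 379)/(p + N))*p) = 8 - (N² + ((-379 + N)/(N + p))*p) = 8 - (N² + p*(-379 + N)/(N + p)) = 8 + (-N² - p*(-379 + N)/(N + p)) = 8 - N² - p*(-379 + N)/(N + p))
a + v(308, 46) = -28170 + (-1*308³ + 8*308 + 387*46 - 1*308*46 - 1*46*308²)/(308 + 46) = -28170 + (-1*29218112 + 2464 + 17802 - 14168 - 1*46*94864)/354 = -28170 + (-29218112 + 2464 + 17802 - 14168 - 4363744)/354 = -28170 + (1/354)*(-33575758) = -28170 - 16787879/177 = -21773969/177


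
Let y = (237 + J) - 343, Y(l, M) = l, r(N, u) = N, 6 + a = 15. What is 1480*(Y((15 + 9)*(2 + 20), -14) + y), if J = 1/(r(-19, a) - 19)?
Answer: 11865900/19 ≈ 6.2452e+5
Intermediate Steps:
a = 9 (a = -6 + 15 = 9)
J = -1/38 (J = 1/(-19 - 19) = 1/(-38) = -1/38 ≈ -0.026316)
y = -4029/38 (y = (237 - 1/38) - 343 = 9005/38 - 343 = -4029/38 ≈ -106.03)
1480*(Y((15 + 9)*(2 + 20), -14) + y) = 1480*((15 + 9)*(2 + 20) - 4029/38) = 1480*(24*22 - 4029/38) = 1480*(528 - 4029/38) = 1480*(16035/38) = 11865900/19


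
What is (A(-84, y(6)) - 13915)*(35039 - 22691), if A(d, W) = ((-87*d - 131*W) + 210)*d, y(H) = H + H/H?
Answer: -7018590852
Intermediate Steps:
y(H) = 1 + H (y(H) = H + 1 = 1 + H)
A(d, W) = d*(210 - 131*W - 87*d) (A(d, W) = ((-131*W - 87*d) + 210)*d = (210 - 131*W - 87*d)*d = d*(210 - 131*W - 87*d))
(A(-84, y(6)) - 13915)*(35039 - 22691) = (-84*(210 - 131*(1 + 6) - 87*(-84)) - 13915)*(35039 - 22691) = (-84*(210 - 131*7 + 7308) - 13915)*12348 = (-84*(210 - 917 + 7308) - 13915)*12348 = (-84*6601 - 13915)*12348 = (-554484 - 13915)*12348 = -568399*12348 = -7018590852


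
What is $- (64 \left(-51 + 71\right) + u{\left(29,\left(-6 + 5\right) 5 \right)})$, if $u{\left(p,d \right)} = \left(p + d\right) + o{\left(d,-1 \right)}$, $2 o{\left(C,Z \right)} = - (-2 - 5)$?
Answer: $- \frac{2615}{2} \approx -1307.5$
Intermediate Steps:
$o{\left(C,Z \right)} = \frac{7}{2}$ ($o{\left(C,Z \right)} = \frac{\left(-1\right) \left(-2 - 5\right)}{2} = \frac{\left(-1\right) \left(-7\right)}{2} = \frac{1}{2} \cdot 7 = \frac{7}{2}$)
$u{\left(p,d \right)} = \frac{7}{2} + d + p$ ($u{\left(p,d \right)} = \left(p + d\right) + \frac{7}{2} = \left(d + p\right) + \frac{7}{2} = \frac{7}{2} + d + p$)
$- (64 \left(-51 + 71\right) + u{\left(29,\left(-6 + 5\right) 5 \right)}) = - (64 \left(-51 + 71\right) + \left(\frac{7}{2} + \left(-6 + 5\right) 5 + 29\right)) = - (64 \cdot 20 + \left(\frac{7}{2} - 5 + 29\right)) = - (1280 + \left(\frac{7}{2} - 5 + 29\right)) = - (1280 + \frac{55}{2}) = \left(-1\right) \frac{2615}{2} = - \frac{2615}{2}$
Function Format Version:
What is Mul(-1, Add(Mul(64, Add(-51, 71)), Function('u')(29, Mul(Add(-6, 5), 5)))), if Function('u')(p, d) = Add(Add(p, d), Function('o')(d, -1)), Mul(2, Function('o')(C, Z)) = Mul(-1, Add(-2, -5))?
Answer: Rational(-2615, 2) ≈ -1307.5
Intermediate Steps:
Function('o')(C, Z) = Rational(7, 2) (Function('o')(C, Z) = Mul(Rational(1, 2), Mul(-1, Add(-2, -5))) = Mul(Rational(1, 2), Mul(-1, -7)) = Mul(Rational(1, 2), 7) = Rational(7, 2))
Function('u')(p, d) = Add(Rational(7, 2), d, p) (Function('u')(p, d) = Add(Add(p, d), Rational(7, 2)) = Add(Add(d, p), Rational(7, 2)) = Add(Rational(7, 2), d, p))
Mul(-1, Add(Mul(64, Add(-51, 71)), Function('u')(29, Mul(Add(-6, 5), 5)))) = Mul(-1, Add(Mul(64, Add(-51, 71)), Add(Rational(7, 2), Mul(Add(-6, 5), 5), 29))) = Mul(-1, Add(Mul(64, 20), Add(Rational(7, 2), Mul(-1, 5), 29))) = Mul(-1, Add(1280, Add(Rational(7, 2), -5, 29))) = Mul(-1, Add(1280, Rational(55, 2))) = Mul(-1, Rational(2615, 2)) = Rational(-2615, 2)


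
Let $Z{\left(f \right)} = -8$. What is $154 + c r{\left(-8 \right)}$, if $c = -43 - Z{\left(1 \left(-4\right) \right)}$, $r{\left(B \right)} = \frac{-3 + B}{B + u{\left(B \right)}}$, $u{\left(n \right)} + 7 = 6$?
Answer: $\frac{1001}{9} \approx 111.22$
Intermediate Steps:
$u{\left(n \right)} = -1$ ($u{\left(n \right)} = -7 + 6 = -1$)
$r{\left(B \right)} = \frac{-3 + B}{-1 + B}$ ($r{\left(B \right)} = \frac{-3 + B}{B - 1} = \frac{-3 + B}{-1 + B}$)
$c = -35$ ($c = -43 - -8 = -43 + 8 = -35$)
$154 + c r{\left(-8 \right)} = 154 - 35 \frac{-3 - 8}{-1 - 8} = 154 - 35 \frac{1}{-9} \left(-11\right) = 154 - 35 \left(\left(- \frac{1}{9}\right) \left(-11\right)\right) = 154 - \frac{385}{9} = \frac{1001}{9}$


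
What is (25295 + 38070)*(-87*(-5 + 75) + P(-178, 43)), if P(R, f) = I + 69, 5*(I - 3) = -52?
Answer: -381989566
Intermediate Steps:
I = -37/5 (I = 3 + (⅕)*(-52) = 3 - 52/5 = -37/5 ≈ -7.4000)
P(R, f) = 308/5 (P(R, f) = -37/5 + 69 = 308/5)
(25295 + 38070)*(-87*(-5 + 75) + P(-178, 43)) = (25295 + 38070)*(-87*(-5 + 75) + 308/5) = 63365*(-87*70 + 308/5) = 63365*(-6090 + 308/5) = 63365*(-30142/5) = -381989566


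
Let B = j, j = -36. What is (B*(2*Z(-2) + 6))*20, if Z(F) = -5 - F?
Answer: 0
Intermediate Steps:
B = -36
(B*(2*Z(-2) + 6))*20 = -36*(2*(-5 - 1*(-2)) + 6)*20 = -36*(2*(-5 + 2) + 6)*20 = -36*(2*(-3) + 6)*20 = -36*(-6 + 6)*20 = -36*0*20 = 0*20 = 0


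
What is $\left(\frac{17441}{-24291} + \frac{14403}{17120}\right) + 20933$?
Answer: $\frac{8705288844713}{415861920} \approx 20933.0$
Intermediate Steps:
$\left(\frac{17441}{-24291} + \frac{14403}{17120}\right) + 20933 = \left(17441 \left(- \frac{1}{24291}\right) + 14403 \cdot \frac{1}{17120}\right) + 20933 = \left(- \frac{17441}{24291} + \frac{14403}{17120}\right) + 20933 = \frac{51273353}{415861920} + 20933 = \frac{8705288844713}{415861920}$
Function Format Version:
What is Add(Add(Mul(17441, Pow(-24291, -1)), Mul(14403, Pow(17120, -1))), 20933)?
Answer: Rational(8705288844713, 415861920) ≈ 20933.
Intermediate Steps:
Add(Add(Mul(17441, Pow(-24291, -1)), Mul(14403, Pow(17120, -1))), 20933) = Add(Add(Mul(17441, Rational(-1, 24291)), Mul(14403, Rational(1, 17120))), 20933) = Add(Add(Rational(-17441, 24291), Rational(14403, 17120)), 20933) = Add(Rational(51273353, 415861920), 20933) = Rational(8705288844713, 415861920)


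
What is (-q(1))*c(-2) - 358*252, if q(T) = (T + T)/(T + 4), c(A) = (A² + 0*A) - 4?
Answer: -90216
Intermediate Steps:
c(A) = -4 + A² (c(A) = (A² + 0) - 4 = A² - 4 = -4 + A²)
q(T) = 2*T/(4 + T) (q(T) = (2*T)/(4 + T) = 2*T/(4 + T))
(-q(1))*c(-2) - 358*252 = (-2/(4 + 1))*(-4 + (-2)²) - 358*252 = (-2/5)*(-4 + 4) - 90216 = -2/5*0 - 90216 = -1*⅖*0 - 90216 = -⅖*0 - 90216 = 0 - 90216 = -90216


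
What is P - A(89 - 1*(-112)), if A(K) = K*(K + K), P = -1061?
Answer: -81863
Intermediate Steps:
A(K) = 2*K**2 (A(K) = K*(2*K) = 2*K**2)
P - A(89 - 1*(-112)) = -1061 - 2*(89 - 1*(-112))**2 = -1061 - 2*(89 + 112)**2 = -1061 - 2*201**2 = -1061 - 2*40401 = -1061 - 1*80802 = -1061 - 80802 = -81863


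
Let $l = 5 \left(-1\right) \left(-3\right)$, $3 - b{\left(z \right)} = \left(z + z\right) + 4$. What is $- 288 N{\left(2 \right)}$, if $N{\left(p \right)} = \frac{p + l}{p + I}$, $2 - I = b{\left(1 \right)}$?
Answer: $- \frac{4896}{7} \approx -699.43$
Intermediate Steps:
$b{\left(z \right)} = -1 - 2 z$ ($b{\left(z \right)} = 3 - \left(\left(z + z\right) + 4\right) = 3 - \left(2 z + 4\right) = 3 - \left(4 + 2 z\right) = -1 - 2 z$)
$I = 5$ ($I = 2 - \left(-1 - 2\right) = 2 - -3 = 2 + 3 = 5$)
$l = 15$ ($l = \left(-5\right) \left(-3\right) = 15$)
$N{\left(p \right)} = \frac{15 + p}{5 + p}$ ($N{\left(p \right)} = \frac{p + 15}{p + 5} = \frac{15 + p}{5 + p}$)
$- 288 N{\left(2 \right)} = - 288 \frac{15 + 2}{5 + 2} = - 288 \cdot \frac{1}{7} \cdot 17 = \left(-288\right) \frac{17}{7} = - \frac{4896}{7}$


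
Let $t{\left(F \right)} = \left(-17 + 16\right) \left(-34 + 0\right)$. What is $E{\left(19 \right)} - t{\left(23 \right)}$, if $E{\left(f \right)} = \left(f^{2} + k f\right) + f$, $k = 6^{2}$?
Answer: $1030$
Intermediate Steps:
$k = 36$
$t{\left(F \right)} = 34$ ($t{\left(F \right)} = \left(-1\right) \left(-34\right) = 34$)
$E{\left(f \right)} = f^{2} + 37 f$ ($E{\left(f \right)} = \left(f^{2} + 36 f\right) + f = f^{2} + 37 f$)
$E{\left(19 \right)} - t{\left(23 \right)} = 19 \left(37 + 19\right) - 34 = 19 \cdot 56 - 34 = 1064 - 34 = 1030$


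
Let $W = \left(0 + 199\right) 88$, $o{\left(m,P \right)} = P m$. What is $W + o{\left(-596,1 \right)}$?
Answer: $16916$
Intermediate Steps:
$W = 17512$ ($W = 199 \cdot 88 = 17512$)
$W + o{\left(-596,1 \right)} = 17512 + 1 \left(-596\right) = 17512 - 596 = 16916$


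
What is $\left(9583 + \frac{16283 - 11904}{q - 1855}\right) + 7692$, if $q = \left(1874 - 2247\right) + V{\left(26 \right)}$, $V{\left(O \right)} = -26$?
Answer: $\frac{38933471}{2254} \approx 17273.0$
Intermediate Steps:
$q = -399$ ($q = \left(1874 - 2247\right) - 26 = -373 - 26 = -399$)
$\left(9583 + \frac{16283 - 11904}{q - 1855}\right) + 7692 = \left(9583 + \frac{16283 - 11904}{-399 - 1855}\right) + 7692 = \left(9583 + \frac{16283 - 11904}{-2254}\right) + 7692 = \left(9583 + 4379 \left(- \frac{1}{2254}\right)\right) + 7692 = \left(9583 - \frac{4379}{2254}\right) + 7692 = \frac{21595703}{2254} + 7692 = \frac{38933471}{2254}$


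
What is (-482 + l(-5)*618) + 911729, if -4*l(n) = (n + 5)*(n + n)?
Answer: 911247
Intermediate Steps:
l(n) = -n*(5 + n)/2 (l(n) = -(n + 5)*(n + n)/4 = -(5 + n)*2*n/4 = -n*(5 + n)/2)
(-482 + l(-5)*618) + 911729 = (-482 - ½*(-5)*(5 - 5)*618) + 911729 = (-482 - ½*(-5)*0*618) + 911729 = (-482 + 0*618) + 911729 = (-482 + 0) + 911729 = -482 + 911729 = 911247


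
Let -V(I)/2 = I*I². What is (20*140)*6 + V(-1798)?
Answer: 11625179984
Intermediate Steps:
V(I) = -2*I³ (V(I) = -2*I*I² = -2*I³)
(20*140)*6 + V(-1798) = (20*140)*6 - 2*(-1798)³ = 2800*6 - 2*(-5812581592) = 16800 + 11625163184 = 11625179984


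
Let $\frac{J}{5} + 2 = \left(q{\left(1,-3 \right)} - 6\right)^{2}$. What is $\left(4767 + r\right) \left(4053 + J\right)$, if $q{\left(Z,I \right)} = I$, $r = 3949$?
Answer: $38768768$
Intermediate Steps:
$J = 395$ ($J = -10 + 5 \left(-3 - 6\right)^{2} = -10 + 5 \left(-9\right)^{2} = -10 + 5 \cdot 81 = -10 + 405 = 395$)
$\left(4767 + r\right) \left(4053 + J\right) = \left(4767 + 3949\right) \left(4053 + 395\right) = 8716 \cdot 4448 = 38768768$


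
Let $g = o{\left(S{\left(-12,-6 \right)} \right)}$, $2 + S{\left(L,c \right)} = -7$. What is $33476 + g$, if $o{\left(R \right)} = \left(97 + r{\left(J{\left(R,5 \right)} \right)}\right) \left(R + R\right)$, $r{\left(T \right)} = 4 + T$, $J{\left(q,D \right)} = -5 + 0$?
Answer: $31748$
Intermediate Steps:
$S{\left(L,c \right)} = -9$ ($S{\left(L,c \right)} = -2 - 7 = -9$)
$J{\left(q,D \right)} = -5$
$o{\left(R \right)} = 192 R$ ($o{\left(R \right)} = \left(97 + \left(4 - 5\right)\right) \left(R + R\right) = \left(97 - 1\right) 2 R = 96 \cdot 2 R = 192 R$)
$g = -1728$ ($g = 192 \left(-9\right) = -1728$)
$33476 + g = 33476 - 1728 = 31748$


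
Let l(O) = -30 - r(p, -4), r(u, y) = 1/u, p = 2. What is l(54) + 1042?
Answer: 2023/2 ≈ 1011.5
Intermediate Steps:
l(O) = -61/2 (l(O) = -30 - 1/2 = -30 - 1*½ = -30 - ½ = -61/2)
l(54) + 1042 = -61/2 + 1042 = 2023/2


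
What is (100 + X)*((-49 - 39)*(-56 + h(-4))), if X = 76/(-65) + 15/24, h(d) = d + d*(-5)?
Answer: 4551096/13 ≈ 3.5008e+5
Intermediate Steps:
h(d) = -4*d (h(d) = d - 5*d = -4*d)
X = -283/520 (X = 76*(-1/65) + 15*(1/24) = -76/65 + 5/8 = -283/520 ≈ -0.54423)
(100 + X)*((-49 - 39)*(-56 + h(-4))) = (100 - 283/520)*((-49 - 39)*(-56 - 4*(-4))) = 51717*(-88*(-56 + 16))/520 = 51717*(-88*(-40))/520 = (51717/520)*3520 = 4551096/13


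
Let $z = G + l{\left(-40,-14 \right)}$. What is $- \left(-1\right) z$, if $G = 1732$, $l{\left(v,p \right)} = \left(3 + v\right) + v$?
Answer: $1655$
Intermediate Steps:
$l{\left(v,p \right)} = 3 + 2 v$
$z = 1655$ ($z = 1732 + \left(3 + 2 \left(-40\right)\right) = 1732 + \left(3 - 80\right) = 1732 - 77 = 1655$)
$- \left(-1\right) z = - \left(-1\right) 1655 = \left(-1\right) \left(-1655\right) = 1655$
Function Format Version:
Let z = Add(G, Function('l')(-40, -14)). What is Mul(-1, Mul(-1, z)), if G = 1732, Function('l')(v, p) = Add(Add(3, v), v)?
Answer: 1655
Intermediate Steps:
Function('l')(v, p) = Add(3, Mul(2, v))
z = 1655 (z = Add(1732, Add(3, Mul(2, -40))) = Add(1732, Add(3, -80)) = Add(1732, -77) = 1655)
Mul(-1, Mul(-1, z)) = Mul(-1, Mul(-1, 1655)) = Mul(-1, -1655) = 1655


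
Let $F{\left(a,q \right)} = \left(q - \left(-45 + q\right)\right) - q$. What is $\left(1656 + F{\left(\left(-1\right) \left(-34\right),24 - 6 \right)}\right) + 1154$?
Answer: $2837$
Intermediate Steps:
$F{\left(a,q \right)} = 45 - q$
$\left(1656 + F{\left(\left(-1\right) \left(-34\right),24 - 6 \right)}\right) + 1154 = \left(1656 + \left(45 - \left(24 - 6\right)\right)\right) + 1154 = \left(1656 + \left(45 - 18\right)\right) + 1154 = \left(1656 + 27\right) + 1154 = 1683 + 1154 = 2837$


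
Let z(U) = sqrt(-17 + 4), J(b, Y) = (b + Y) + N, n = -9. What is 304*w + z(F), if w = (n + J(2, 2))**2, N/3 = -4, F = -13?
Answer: 87856 + I*sqrt(13) ≈ 87856.0 + 3.6056*I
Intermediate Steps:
N = -12 (N = 3*(-4) = -12)
J(b, Y) = -12 + Y + b (J(b, Y) = (b + Y) - 12 = (Y + b) - 12 = -12 + Y + b)
w = 289 (w = (-9 + (-12 + 2 + 2))**2 = (-9 - 8)**2 = (-17)**2 = 289)
z(U) = I*sqrt(13) (z(U) = sqrt(-13) = I*sqrt(13))
304*w + z(F) = 304*289 + I*sqrt(13) = 87856 + I*sqrt(13)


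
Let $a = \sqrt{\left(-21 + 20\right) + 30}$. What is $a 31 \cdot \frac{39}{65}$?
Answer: $\frac{93 \sqrt{29}}{5} \approx 100.16$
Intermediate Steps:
$a = \sqrt{29}$ ($a = \sqrt{-1 + 30} = \sqrt{29} \approx 5.3852$)
$a 31 \cdot \frac{39}{65} = \sqrt{29} \cdot 31 \cdot \frac{39}{65} = 31 \sqrt{29} \cdot 39 \cdot \frac{1}{65} = 31 \sqrt{29} \cdot \frac{3}{5} = \frac{93 \sqrt{29}}{5}$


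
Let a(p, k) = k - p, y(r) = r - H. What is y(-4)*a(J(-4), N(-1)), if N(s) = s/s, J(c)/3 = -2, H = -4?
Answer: 0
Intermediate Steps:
y(r) = 4 + r (y(r) = r - 1*(-4) = r + 4 = 4 + r)
J(c) = -6 (J(c) = 3*(-2) = -6)
N(s) = 1
y(-4)*a(J(-4), N(-1)) = (4 - 4)*(1 - 1*(-6)) = 0*(1 + 6) = 0*7 = 0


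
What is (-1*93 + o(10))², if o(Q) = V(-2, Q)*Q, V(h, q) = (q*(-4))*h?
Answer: 499849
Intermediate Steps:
V(h, q) = -4*h*q (V(h, q) = (-4*q)*h = -4*h*q)
o(Q) = 8*Q² (o(Q) = (-4*(-2)*Q)*Q = (8*Q)*Q = 8*Q²)
(-1*93 + o(10))² = (-1*93 + 8*10²)² = (-93 + 8*100)² = (-93 + 800)² = 707² = 499849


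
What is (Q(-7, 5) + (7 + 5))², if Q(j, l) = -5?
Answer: 49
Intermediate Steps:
(Q(-7, 5) + (7 + 5))² = (-5 + (7 + 5))² = (-5 + 12)² = 7² = 49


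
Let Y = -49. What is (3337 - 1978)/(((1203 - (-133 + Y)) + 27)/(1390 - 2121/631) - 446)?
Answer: -132120319/43260578 ≈ -3.0541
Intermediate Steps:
(3337 - 1978)/(((1203 - (-133 + Y)) + 27)/(1390 - 2121/631) - 446) = (3337 - 1978)/(((1203 - (-133 - 49)) + 27)/(1390 - 2121/631) - 446) = 1359/(((1203 - 1*(-182)) + 27)/(1390 - 2121*1/631) - 446) = 1359/(((1203 + 182) + 27)/(1390 - 2121/631) - 446) = 1359/((1385 + 27)/(874969/631) - 446) = 1359/(1412*(631/874969) - 446) = 1359/(890972/874969 - 446) = 1359/(-389345202/874969) = 1359*(-874969/389345202) = -132120319/43260578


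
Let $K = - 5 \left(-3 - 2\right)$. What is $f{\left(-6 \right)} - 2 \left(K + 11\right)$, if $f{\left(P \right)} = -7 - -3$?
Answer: $-76$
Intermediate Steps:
$K = 25$ ($K = \left(-5\right) \left(-5\right) = 25$)
$f{\left(P \right)} = -4$ ($f{\left(P \right)} = -7 + 3 = -4$)
$f{\left(-6 \right)} - 2 \left(K + 11\right) = -4 - 2 \left(25 + 11\right) = -4 - 72 = -76$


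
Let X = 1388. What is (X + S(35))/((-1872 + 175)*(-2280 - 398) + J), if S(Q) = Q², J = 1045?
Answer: 2613/4545611 ≈ 0.00057484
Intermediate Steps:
(X + S(35))/((-1872 + 175)*(-2280 - 398) + J) = (1388 + 35²)/((-1872 + 175)*(-2280 - 398) + 1045) = (1388 + 1225)/(-1697*(-2678) + 1045) = 2613/(4544566 + 1045) = 2613/4545611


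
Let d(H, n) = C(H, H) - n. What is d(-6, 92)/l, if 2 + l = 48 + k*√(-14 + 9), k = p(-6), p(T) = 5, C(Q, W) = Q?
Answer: -4508/2241 + 490*I*√5/2241 ≈ -2.0116 + 0.48892*I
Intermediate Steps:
k = 5
d(H, n) = H - n
l = 46 + 5*I*√5 (l = -2 + (48 + 5*√(-14 + 9)) = -2 + (48 + 5*√(-5)) = -2 + (48 + 5*(I*√5)) = -2 + (48 + 5*I*√5) = 46 + 5*I*√5 ≈ 46.0 + 11.18*I)
d(-6, 92)/l = (-6 - 1*92)/(46 + 5*I*√5) = (-6 - 92)/(46 + 5*I*√5) = -98/(46 + 5*I*√5)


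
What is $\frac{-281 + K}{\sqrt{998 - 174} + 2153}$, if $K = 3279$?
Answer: $\frac{6454694}{4634585} - \frac{5996 \sqrt{206}}{4634585} \approx 1.3742$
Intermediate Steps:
$\frac{-281 + K}{\sqrt{998 - 174} + 2153} = \frac{-281 + 3279}{\sqrt{998 - 174} + 2153} = \frac{2998}{\sqrt{824} + 2153} = \frac{2998}{2 \sqrt{206} + 2153} = \frac{2998}{2153 + 2 \sqrt{206}}$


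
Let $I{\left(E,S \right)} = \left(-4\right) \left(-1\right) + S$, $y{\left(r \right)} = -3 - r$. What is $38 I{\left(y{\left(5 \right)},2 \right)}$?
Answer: $228$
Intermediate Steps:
$I{\left(E,S \right)} = 4 + S$
$38 I{\left(y{\left(5 \right)},2 \right)} = 38 \left(4 + 2\right) = 38 \cdot 6 = 228$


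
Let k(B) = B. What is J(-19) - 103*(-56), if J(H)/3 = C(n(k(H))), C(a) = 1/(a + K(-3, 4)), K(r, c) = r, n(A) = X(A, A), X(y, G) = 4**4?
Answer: 1459307/253 ≈ 5768.0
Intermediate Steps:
X(y, G) = 256
n(A) = 256
C(a) = 1/(-3 + a) (C(a) = 1/(a - 3) = 1/(-3 + a))
J(H) = 3/253 (J(H) = 3/(-3 + 256) = 3/253)
J(-19) - 103*(-56) = 3/253 - 103*(-56) = 3/253 + 5768 = 1459307/253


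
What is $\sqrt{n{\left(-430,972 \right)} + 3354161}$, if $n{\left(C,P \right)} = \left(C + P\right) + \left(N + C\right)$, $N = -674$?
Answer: $\sqrt{3353599} \approx 1831.3$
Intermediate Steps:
$n{\left(C,P \right)} = -674 + P + 2 C$ ($n{\left(C,P \right)} = \left(C + P\right) + \left(-674 + C\right) = -674 + P + 2 C$)
$\sqrt{n{\left(-430,972 \right)} + 3354161} = \sqrt{\left(-674 + 972 + 2 \left(-430\right)\right) + 3354161} = \sqrt{\left(-674 + 972 - 860\right) + 3354161} = \sqrt{-562 + 3354161} = \sqrt{3353599}$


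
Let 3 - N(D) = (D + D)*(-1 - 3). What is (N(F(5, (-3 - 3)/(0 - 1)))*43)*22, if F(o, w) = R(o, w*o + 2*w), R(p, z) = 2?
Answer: 17974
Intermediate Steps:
F(o, w) = 2
N(D) = 3 + 8*D (N(D) = 3 - (D + D)*(-1 - 3) = 3 - 2*D*(-4) = 3 - (-8)*D = 3 + 8*D)
(N(F(5, (-3 - 3)/(0 - 1)))*43)*22 = ((3 + 8*2)*43)*22 = ((3 + 16)*43)*22 = (19*43)*22 = 817*22 = 17974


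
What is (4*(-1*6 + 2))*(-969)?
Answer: 15504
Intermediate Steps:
(4*(-1*6 + 2))*(-969) = (4*(-6 + 2))*(-969) = (4*(-4))*(-969) = -16*(-969) = 15504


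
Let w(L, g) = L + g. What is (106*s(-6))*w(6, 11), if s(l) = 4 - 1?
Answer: 5406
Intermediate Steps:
s(l) = 3
(106*s(-6))*w(6, 11) = (106*3)*(6 + 11) = 318*17 = 5406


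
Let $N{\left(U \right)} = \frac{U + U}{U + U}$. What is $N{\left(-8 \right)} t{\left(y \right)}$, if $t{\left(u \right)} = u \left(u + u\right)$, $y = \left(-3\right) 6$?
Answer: $648$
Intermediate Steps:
$y = -18$
$N{\left(U \right)} = 1$ ($N{\left(U \right)} = \frac{2 U}{2 U} = 2 U \frac{1}{2 U} = 1$)
$t{\left(u \right)} = 2 u^{2}$ ($t{\left(u \right)} = u 2 u = 2 u^{2}$)
$N{\left(-8 \right)} t{\left(y \right)} = 1 \cdot 2 \left(-18\right)^{2} = 1 \cdot 2 \cdot 324 = 1 \cdot 648 = 648$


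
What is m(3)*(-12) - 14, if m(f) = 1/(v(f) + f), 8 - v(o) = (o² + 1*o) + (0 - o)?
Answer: -20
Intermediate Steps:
v(o) = 8 - o² (v(o) = 8 - ((o² + 1*o) + (0 - o)) = 8 - ((o² + o) - o) = 8 - ((o + o²) - o) = 8 - o²)
m(f) = 1/(8 + f - f²) (m(f) = 1/((8 - f²) + f) = 1/(8 + f - f²))
m(3)*(-12) - 14 = -12/(8 + 3 - 1*3²) - 14 = -12/(8 + 3 - 1*9) - 14 = -12/(8 + 3 - 9) - 14 = -12/2 - 14 = (½)*(-12) - 14 = -6 - 14 = -20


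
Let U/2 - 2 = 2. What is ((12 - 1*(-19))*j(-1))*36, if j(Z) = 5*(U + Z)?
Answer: 39060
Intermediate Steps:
U = 8 (U = 4 + 2*2 = 4 + 4 = 8)
j(Z) = 40 + 5*Z (j(Z) = 5*(8 + Z) = 40 + 5*Z)
((12 - 1*(-19))*j(-1))*36 = ((12 - 1*(-19))*(40 + 5*(-1)))*36 = ((12 + 19)*(40 - 5))*36 = (31*35)*36 = 1085*36 = 39060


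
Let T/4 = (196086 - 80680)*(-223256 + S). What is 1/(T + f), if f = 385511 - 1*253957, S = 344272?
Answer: 1/55864021538 ≈ 1.7901e-11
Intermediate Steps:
f = 131554 (f = 385511 - 253957 = 131554)
T = 55863889984 (T = 4*((196086 - 80680)*(-223256 + 344272)) = 4*(115406*121016) = 4*13965972496 = 55863889984)
1/(T + f) = 1/(55863889984 + 131554) = 1/55864021538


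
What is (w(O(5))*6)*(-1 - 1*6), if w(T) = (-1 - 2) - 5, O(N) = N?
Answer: 336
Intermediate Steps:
w(T) = -8 (w(T) = -3 - 5 = -8)
(w(O(5))*6)*(-1 - 1*6) = (-8*6)*(-1 - 1*6) = -48*(-1 - 6) = -48*(-7) = 336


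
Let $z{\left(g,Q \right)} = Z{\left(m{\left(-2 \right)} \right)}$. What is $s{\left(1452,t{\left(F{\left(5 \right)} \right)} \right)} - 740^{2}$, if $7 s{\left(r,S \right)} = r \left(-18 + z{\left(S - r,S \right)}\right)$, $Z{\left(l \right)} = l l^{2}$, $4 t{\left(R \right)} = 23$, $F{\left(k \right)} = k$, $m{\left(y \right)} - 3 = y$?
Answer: $- \frac{3857884}{7} \approx -5.5113 \cdot 10^{5}$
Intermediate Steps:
$m{\left(y \right)} = 3 + y$
$t{\left(R \right)} = \frac{23}{4}$ ($t{\left(R \right)} = \frac{1}{4} \cdot 23 = \frac{23}{4}$)
$Z{\left(l \right)} = l^{3}$
$z{\left(g,Q \right)} = 1$ ($z{\left(g,Q \right)} = \left(3 - 2\right)^{3} = 1^{3} = 1$)
$s{\left(r,S \right)} = - \frac{17 r}{7}$ ($s{\left(r,S \right)} = \frac{r \left(-18 + 1\right)}{7} = \frac{r \left(-17\right)}{7} = \frac{\left(-17\right) r}{7} = - \frac{17 r}{7}$)
$s{\left(1452,t{\left(F{\left(5 \right)} \right)} \right)} - 740^{2} = \left(- \frac{17}{7}\right) 1452 - 740^{2} = - \frac{24684}{7} - 547600 = - \frac{3857884}{7}$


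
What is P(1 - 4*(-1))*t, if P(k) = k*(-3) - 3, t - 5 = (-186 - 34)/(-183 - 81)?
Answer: -105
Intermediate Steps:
t = 35/6 (t = 5 + (-186 - 34)/(-183 - 81) = 5 - 220/(-264) = 5 - 220*(-1/264) = 5 + 5/6 = 35/6 ≈ 5.8333)
P(k) = -3 - 3*k (P(k) = -3*k - 3 = -3 - 3*k)
P(1 - 4*(-1))*t = (-3 - 3*(1 - 4*(-1)))*(35/6) = (-3 - 3*(1 + 4))*(35/6) = (-3 - 3*5)*(35/6) = (-3 - 15)*(35/6) = -18*35/6 = -105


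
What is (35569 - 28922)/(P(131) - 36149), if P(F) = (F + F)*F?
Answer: -6647/1827 ≈ -3.6382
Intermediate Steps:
P(F) = 2*F² (P(F) = (2*F)*F = 2*F²)
(35569 - 28922)/(P(131) - 36149) = (35569 - 28922)/(2*131² - 36149) = 6647/(2*17161 - 36149) = 6647/(34322 - 36149) = 6647/(-1827) = 6647*(-1/1827) = -6647/1827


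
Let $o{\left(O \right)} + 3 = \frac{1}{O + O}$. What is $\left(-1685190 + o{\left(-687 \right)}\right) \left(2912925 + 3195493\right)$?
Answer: $- \frac{7071884059015247}{687} \approx -1.0294 \cdot 10^{13}$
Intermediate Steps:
$o{\left(O \right)} = -3 + \frac{1}{2 O}$ ($o{\left(O \right)} = -3 + \frac{1}{O + O} = -3 + \frac{1}{2 O}$)
$\left(-1685190 + o{\left(-687 \right)}\right) \left(2912925 + 3195493\right) = \left(-1685190 - \left(3 - \frac{1}{2 \left(-687\right)}\right)\right) \left(2912925 + 3195493\right) = \left(-1685190 + \left(-3 + \frac{1}{2} \left(- \frac{1}{687}\right)\right)\right) 6108418 = \left(-1685190 - \frac{4123}{1374}\right) 6108418 = \left(- \frac{2315455183}{1374}\right) 6108418 = - \frac{7071884059015247}{687}$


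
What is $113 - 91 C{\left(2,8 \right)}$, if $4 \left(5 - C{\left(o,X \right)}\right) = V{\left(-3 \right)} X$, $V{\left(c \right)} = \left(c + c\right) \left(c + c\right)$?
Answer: $6210$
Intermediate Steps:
$V{\left(c \right)} = 4 c^{2}$ ($V{\left(c \right)} = 2 c 2 c = 4 c^{2}$)
$C{\left(o,X \right)} = 5 - 9 X$ ($C{\left(o,X \right)} = 5 - \frac{4 \left(-3\right)^{2} X}{4} = 5 - \frac{4 \cdot 9 X}{4} = 5 - \frac{36 X}{4} = 5 - 9 X$)
$113 - 91 C{\left(2,8 \right)} = 113 - 91 \left(5 - 72\right) = 113 - -6097 = 113 + 6097 = 6210$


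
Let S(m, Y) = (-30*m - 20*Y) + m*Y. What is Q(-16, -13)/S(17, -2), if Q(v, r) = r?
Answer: 13/504 ≈ 0.025794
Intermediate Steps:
S(m, Y) = -30*m - 20*Y + Y*m (S(m, Y) = (-30*m - 20*Y) + Y*m = -30*m - 20*Y + Y*m)
Q(-16, -13)/S(17, -2) = -13/(-30*17 - 20*(-2) - 2*17) = -13/(-510 + 40 - 34) = -13/(-504) = -13*(-1/504) = 13/504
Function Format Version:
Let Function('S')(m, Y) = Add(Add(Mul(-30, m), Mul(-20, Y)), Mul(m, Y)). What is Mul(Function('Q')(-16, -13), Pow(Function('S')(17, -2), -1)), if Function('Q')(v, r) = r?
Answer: Rational(13, 504) ≈ 0.025794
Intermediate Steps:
Function('S')(m, Y) = Add(Mul(-30, m), Mul(-20, Y), Mul(Y, m)) (Function('S')(m, Y) = Add(Add(Mul(-30, m), Mul(-20, Y)), Mul(Y, m)) = Add(Mul(-30, m), Mul(-20, Y), Mul(Y, m)))
Mul(Function('Q')(-16, -13), Pow(Function('S')(17, -2), -1)) = Mul(-13, Pow(Add(Mul(-30, 17), Mul(-20, -2), Mul(-2, 17)), -1)) = Mul(-13, Pow(Add(-510, 40, -34), -1)) = Mul(-13, Pow(-504, -1)) = Mul(-13, Rational(-1, 504)) = Rational(13, 504)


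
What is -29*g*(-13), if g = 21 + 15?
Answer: 13572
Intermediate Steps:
g = 36
-29*g*(-13) = -29*36*(-13) = -1044*(-13) = 13572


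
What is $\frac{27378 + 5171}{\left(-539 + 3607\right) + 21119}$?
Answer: $\frac{32549}{24187} \approx 1.3457$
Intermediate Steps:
$\frac{27378 + 5171}{\left(-539 + 3607\right) + 21119} = \frac{32549}{3068 + 21119} = \frac{32549}{24187}$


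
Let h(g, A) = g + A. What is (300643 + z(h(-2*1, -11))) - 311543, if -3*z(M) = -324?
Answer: -10792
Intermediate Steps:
h(g, A) = A + g
z(M) = 108 (z(M) = -⅓*(-324) = 108)
(300643 + z(h(-2*1, -11))) - 311543 = (300643 + 108) - 311543 = 300751 - 311543 = -10792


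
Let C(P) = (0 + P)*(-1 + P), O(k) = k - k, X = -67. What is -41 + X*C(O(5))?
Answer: -41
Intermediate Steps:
O(k) = 0
C(P) = P*(-1 + P)
-41 + X*C(O(5)) = -41 - 0*(-1 + 0) = -41 - 0*(-1) = -41 - 67*0 = -41 + 0 = -41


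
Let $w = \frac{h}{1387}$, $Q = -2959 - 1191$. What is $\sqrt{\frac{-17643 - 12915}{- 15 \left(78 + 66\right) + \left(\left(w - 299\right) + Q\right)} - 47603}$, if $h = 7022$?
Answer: $\frac{i \sqrt{3993474422213942057}}{9159661} \approx 218.17 i$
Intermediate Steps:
$Q = -4150$
$w = \frac{7022}{1387} \approx 5.0627$
$\sqrt{\frac{-17643 - 12915}{- 15 \left(78 + 66\right) + \left(\left(w - 299\right) + Q\right)} - 47603} = \sqrt{\frac{-17643 - 12915}{- 15 \left(78 + 66\right) + \left(\left(\frac{7022}{1387} - 299\right) - 4150\right)} - 47603} = \sqrt{- \frac{30558}{\left(-15\right) 144 - \frac{6163741}{1387}} - 47603} = \sqrt{- \frac{30558}{-2160 - \frac{6163741}{1387}} - 47603} = \sqrt{- \frac{30558}{- \frac{9159661}{1387}} - 47603} = \sqrt{\left(-30558\right) \left(- \frac{1387}{9159661}\right) - 47603} = \sqrt{\frac{42383946}{9159661} - 47603} = \sqrt{- \frac{435984958637}{9159661}} = \frac{i \sqrt{3993474422213942057}}{9159661}$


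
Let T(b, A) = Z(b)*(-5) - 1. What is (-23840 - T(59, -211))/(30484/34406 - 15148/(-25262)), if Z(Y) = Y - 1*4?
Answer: -1280061828863/80704306 ≈ -15861.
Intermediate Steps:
Z(Y) = -4 + Y (Z(Y) = Y - 4 = -4 + Y)
T(b, A) = 19 - 5*b (T(b, A) = (-4 + b)*(-5) - 1 = (20 - 5*b) - 1 = 19 - 5*b)
(-23840 - T(59, -211))/(30484/34406 - 15148/(-25262)) = (-23840 - (19 - 5*59))/(30484/34406 - 15148/(-25262)) = (-23840 - (19 - 295))/(30484*(1/34406) - 15148*(-1/25262)) = (-23840 - 1*(-276))/(15242/17203 + 7574/12631) = (-23840 + 276)/(322817224/217291093) = -23564*217291093/322817224 = -1280061828863/80704306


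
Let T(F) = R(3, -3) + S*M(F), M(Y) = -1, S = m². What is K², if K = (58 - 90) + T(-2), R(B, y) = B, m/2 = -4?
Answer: 8649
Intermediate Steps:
m = -8 (m = 2*(-4) = -8)
S = 64 (S = (-8)² = 64)
T(F) = -61 (T(F) = 3 + 64*(-1) = 3 - 64 = -61)
K = -93 (K = (58 - 90) - 61 = -32 - 61 = -93)
K² = (-93)² = 8649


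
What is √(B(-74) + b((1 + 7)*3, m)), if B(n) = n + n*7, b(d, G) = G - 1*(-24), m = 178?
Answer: I*√390 ≈ 19.748*I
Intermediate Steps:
b(d, G) = 24 + G (b(d, G) = G + 24 = 24 + G)
B(n) = 8*n (B(n) = n + 7*n = 8*n)
√(B(-74) + b((1 + 7)*3, m)) = √(8*(-74) + (24 + 178)) = √(-592 + 202) = √(-390) = I*√390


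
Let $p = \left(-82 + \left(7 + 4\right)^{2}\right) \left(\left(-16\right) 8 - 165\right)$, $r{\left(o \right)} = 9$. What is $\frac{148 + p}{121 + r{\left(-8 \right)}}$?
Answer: $- \frac{11279}{130} \approx -86.761$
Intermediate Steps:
$p = -11427$ ($p = \left(-82 + 11^{2}\right) \left(-128 - 165\right) = \left(-82 + 121\right) \left(-293\right) = 39 \left(-293\right) = -11427$)
$\frac{148 + p}{121 + r{\left(-8 \right)}} = \frac{148 - 11427}{121 + 9} = - \frac{11279}{130}$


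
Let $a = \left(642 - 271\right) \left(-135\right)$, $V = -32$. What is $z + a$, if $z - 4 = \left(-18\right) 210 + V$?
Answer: $-53893$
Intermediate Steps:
$z = -3808$ ($z = 4 - 3812 = -3808$)
$a = -50085$ ($a = \left(642 - 271\right) \left(-135\right) = 371 \left(-135\right) = -50085$)
$z + a = -3808 - 50085 = -53893$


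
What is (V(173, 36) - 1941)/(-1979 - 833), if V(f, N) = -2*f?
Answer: 2287/2812 ≈ 0.81330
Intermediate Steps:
(V(173, 36) - 1941)/(-1979 - 833) = (-2*173 - 1941)/(-1979 - 833) = (-346 - 1941)/(-2812) = -2287*(-1/2812) = 2287/2812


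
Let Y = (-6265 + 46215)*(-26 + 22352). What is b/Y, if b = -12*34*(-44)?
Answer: 88/4372175 ≈ 2.0127e-5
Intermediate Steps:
b = 17952 (b = -408*(-44) = 17952)
Y = 891923700 (Y = 39950*22326 = 891923700)
b/Y = 17952/891923700 = 17952*(1/891923700) = 88/4372175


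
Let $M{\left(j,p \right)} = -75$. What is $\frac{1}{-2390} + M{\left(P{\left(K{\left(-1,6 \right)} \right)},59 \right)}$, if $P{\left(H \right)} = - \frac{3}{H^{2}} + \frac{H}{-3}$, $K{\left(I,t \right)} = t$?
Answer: $- \frac{179251}{2390} \approx -75.0$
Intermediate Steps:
$P{\left(H \right)} = - \frac{3}{H^{2}} - \frac{H}{3}$ ($P{\left(H \right)} = - \frac{3}{H^{2}} + H \left(- \frac{1}{3}\right) = - \frac{3}{H^{2}} - \frac{H}{3}$)
$\frac{1}{-2390} + M{\left(P{\left(K{\left(-1,6 \right)} \right)},59 \right)} = \frac{1}{-2390} - 75 = - \frac{1}{2390} - 75 = - \frac{179251}{2390}$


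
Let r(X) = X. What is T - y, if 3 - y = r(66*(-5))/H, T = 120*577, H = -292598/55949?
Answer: 10138535448/146299 ≈ 69300.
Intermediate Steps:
H = -292598/55949 (H = -292598*1/55949 = -292598/55949 ≈ -5.2297)
T = 69240
y = -8792688/146299 (y = 3 - 66*(-5)/(-292598/55949) = 3 - (-330)*(-55949)/292598 = 3 - 1*9231585/146299 = 3 - 9231585/146299 = -8792688/146299 ≈ -60.101)
T - y = 69240 - 1*(-8792688/146299) = 69240 + 8792688/146299 = 10138535448/146299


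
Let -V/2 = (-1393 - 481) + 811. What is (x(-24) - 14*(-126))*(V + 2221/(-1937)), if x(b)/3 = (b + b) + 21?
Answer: 6926960403/1937 ≈ 3.5761e+6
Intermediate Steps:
V = 2126 (V = -2*((-1393 - 481) + 811) = -2*(-1874 + 811) = -2*(-1063) = 2126)
x(b) = 63 + 6*b (x(b) = 3*((b + b) + 21) = 3*(2*b + 21) = 3*(21 + 2*b) = 63 + 6*b)
(x(-24) - 14*(-126))*(V + 2221/(-1937)) = ((63 + 6*(-24)) - 14*(-126))*(2126 + 2221/(-1937)) = ((63 - 144) + 1764)*(2126 + 2221*(-1/1937)) = (-81 + 1764)*(2126 - 2221/1937) = 1683*(4115841/1937) = 6926960403/1937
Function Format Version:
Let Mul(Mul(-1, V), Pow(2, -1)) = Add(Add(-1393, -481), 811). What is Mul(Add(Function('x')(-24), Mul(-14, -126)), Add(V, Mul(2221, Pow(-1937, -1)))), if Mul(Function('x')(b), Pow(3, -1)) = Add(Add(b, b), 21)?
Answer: Rational(6926960403, 1937) ≈ 3.5761e+6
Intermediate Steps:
V = 2126 (V = Mul(-2, Add(Add(-1393, -481), 811)) = Mul(-2, Add(-1874, 811)) = Mul(-2, -1063) = 2126)
Function('x')(b) = Add(63, Mul(6, b)) (Function('x')(b) = Mul(3, Add(Add(b, b), 21)) = Mul(3, Add(Mul(2, b), 21)) = Mul(3, Add(21, Mul(2, b))) = Add(63, Mul(6, b)))
Mul(Add(Function('x')(-24), Mul(-14, -126)), Add(V, Mul(2221, Pow(-1937, -1)))) = Mul(Add(Add(63, Mul(6, -24)), Mul(-14, -126)), Add(2126, Mul(2221, Pow(-1937, -1)))) = Mul(Add(Add(63, -144), 1764), Add(2126, Mul(2221, Rational(-1, 1937)))) = Mul(Add(-81, 1764), Add(2126, Rational(-2221, 1937))) = Mul(1683, Rational(4115841, 1937)) = Rational(6926960403, 1937)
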